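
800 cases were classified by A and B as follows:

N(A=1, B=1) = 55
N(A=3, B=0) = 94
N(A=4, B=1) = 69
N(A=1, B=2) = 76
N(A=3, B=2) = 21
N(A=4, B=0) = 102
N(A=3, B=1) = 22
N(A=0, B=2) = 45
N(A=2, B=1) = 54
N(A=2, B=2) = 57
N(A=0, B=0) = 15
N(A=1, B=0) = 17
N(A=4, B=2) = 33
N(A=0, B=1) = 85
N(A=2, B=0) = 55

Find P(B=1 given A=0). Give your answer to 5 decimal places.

0.58621

Total with A=0: 15 + 85 + 45 = 145.
P(B=1 | A=0) = 85/145 = 0.58621.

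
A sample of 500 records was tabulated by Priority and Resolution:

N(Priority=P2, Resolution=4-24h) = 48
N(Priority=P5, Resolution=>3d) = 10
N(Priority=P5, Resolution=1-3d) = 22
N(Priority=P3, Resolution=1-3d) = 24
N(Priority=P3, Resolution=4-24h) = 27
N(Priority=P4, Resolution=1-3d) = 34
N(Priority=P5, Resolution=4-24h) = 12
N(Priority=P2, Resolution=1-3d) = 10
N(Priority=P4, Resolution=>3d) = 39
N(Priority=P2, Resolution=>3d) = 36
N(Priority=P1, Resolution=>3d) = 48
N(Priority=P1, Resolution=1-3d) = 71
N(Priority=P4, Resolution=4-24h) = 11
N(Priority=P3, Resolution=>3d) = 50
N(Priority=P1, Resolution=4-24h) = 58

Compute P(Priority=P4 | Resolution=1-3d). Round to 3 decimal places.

0.211

Total with Resolution=1-3d: 71 + 10 + 24 + 34 + 22 = 161.
P(Priority=P4 | Resolution=1-3d) = 34/161 = 0.211.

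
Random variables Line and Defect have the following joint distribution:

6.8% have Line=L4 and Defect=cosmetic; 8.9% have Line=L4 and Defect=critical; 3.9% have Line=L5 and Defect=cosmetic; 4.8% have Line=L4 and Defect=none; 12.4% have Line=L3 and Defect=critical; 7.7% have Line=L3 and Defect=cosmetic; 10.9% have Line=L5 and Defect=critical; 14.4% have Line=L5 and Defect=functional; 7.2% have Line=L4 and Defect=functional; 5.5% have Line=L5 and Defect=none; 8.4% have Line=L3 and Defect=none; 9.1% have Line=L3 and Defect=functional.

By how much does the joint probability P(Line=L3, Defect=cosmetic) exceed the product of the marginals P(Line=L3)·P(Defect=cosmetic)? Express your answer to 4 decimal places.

P(Line=L3) = 0.084 + 0.077 + 0.091 + 0.124 = 0.376.
P(Defect=cosmetic) = 0.077 + 0.068 + 0.039 = 0.184.
P(Line=L3, Defect=cosmetic) − P(Line=L3)P(Defect=cosmetic) = 0.077 − 0.376×0.184 = 0.0078.

0.0078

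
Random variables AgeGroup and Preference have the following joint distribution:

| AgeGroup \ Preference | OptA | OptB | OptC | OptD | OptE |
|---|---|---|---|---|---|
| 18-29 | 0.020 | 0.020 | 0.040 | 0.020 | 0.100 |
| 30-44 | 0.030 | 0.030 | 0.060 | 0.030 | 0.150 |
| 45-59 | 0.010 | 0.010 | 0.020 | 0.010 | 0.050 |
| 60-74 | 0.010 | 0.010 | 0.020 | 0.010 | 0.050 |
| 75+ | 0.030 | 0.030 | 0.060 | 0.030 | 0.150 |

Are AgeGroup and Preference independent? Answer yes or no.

yes

Every cell satisfies P(AgeGroup,Preference) = P(AgeGroup)·P(Preference). For instance P(AgeGroup=60-74) = 0.100, P(Preference=OptE) = 0.500, and 0.100×0.500 = 0.050 matches the joint entry. So AgeGroup and Preference are independent.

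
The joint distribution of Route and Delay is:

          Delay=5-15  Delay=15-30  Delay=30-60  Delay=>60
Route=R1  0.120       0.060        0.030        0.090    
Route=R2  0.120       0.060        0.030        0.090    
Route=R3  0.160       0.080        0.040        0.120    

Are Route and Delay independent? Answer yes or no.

yes

Every cell satisfies P(Route,Delay) = P(Route)·P(Delay). For instance P(Route=R1) = 0.300, P(Delay=5-15) = 0.400, and 0.300×0.400 = 0.120 matches the joint entry. So Route and Delay are independent.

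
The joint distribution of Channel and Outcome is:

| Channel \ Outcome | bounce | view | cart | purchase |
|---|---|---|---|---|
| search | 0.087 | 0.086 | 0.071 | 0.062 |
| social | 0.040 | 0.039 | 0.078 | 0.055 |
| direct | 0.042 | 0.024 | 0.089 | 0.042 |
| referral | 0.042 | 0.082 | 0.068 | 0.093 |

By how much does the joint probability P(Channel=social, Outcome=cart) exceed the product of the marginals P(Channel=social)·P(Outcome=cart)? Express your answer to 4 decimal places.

0.0131

P(Channel=social) = 0.040 + 0.039 + 0.078 + 0.055 = 0.212.
P(Outcome=cart) = 0.071 + 0.078 + 0.089 + 0.068 = 0.306.
P(Channel=social, Outcome=cart) − P(Channel=social)P(Outcome=cart) = 0.078 − 0.212×0.306 = 0.0131.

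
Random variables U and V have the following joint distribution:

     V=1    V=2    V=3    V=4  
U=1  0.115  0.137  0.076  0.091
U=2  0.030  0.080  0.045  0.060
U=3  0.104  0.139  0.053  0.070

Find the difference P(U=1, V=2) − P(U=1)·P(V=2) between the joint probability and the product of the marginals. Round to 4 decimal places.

P(U=1) = 0.115 + 0.137 + 0.076 + 0.091 = 0.419.
P(V=2) = 0.137 + 0.080 + 0.139 = 0.356.
P(U=1, V=2) − P(U=1)P(V=2) = 0.137 − 0.419×0.356 = -0.0122.

-0.0122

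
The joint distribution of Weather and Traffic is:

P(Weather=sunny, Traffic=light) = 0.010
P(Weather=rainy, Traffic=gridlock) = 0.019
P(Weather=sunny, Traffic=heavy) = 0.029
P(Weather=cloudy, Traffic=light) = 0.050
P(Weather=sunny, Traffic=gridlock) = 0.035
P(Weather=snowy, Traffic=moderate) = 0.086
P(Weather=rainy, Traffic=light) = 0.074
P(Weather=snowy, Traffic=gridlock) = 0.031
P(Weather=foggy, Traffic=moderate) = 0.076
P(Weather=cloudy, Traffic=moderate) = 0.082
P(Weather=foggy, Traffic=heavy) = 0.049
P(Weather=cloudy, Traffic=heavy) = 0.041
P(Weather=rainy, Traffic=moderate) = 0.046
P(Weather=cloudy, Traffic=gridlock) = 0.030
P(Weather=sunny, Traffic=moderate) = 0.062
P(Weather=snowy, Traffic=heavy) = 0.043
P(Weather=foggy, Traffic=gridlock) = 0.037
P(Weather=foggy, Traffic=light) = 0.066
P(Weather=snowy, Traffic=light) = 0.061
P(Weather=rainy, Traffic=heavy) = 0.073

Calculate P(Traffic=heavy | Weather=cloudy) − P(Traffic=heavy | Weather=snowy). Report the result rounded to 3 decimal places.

0.007

P(Weather=cloudy) = 0.050 + 0.082 + 0.041 + 0.030 = 0.203; P(Traffic=heavy | Weather=cloudy) = 0.041/0.203 = 0.2020.
P(Weather=snowy) = 0.061 + 0.086 + 0.043 + 0.031 = 0.221; P(Traffic=heavy | Weather=snowy) = 0.043/0.221 = 0.1946.
Difference = 0.007.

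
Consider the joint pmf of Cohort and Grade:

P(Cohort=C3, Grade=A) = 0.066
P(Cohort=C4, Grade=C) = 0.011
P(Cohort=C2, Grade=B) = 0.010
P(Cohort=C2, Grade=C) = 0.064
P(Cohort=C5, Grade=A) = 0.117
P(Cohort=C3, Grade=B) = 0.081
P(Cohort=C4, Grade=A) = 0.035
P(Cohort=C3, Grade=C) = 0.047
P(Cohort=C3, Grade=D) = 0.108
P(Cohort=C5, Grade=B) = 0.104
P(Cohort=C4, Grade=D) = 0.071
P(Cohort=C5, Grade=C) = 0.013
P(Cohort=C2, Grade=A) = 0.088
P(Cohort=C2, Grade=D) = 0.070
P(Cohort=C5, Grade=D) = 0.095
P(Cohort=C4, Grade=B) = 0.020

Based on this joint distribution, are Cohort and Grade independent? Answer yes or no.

P(Cohort=C2) = 0.232 and P(Grade=B) = 0.215, so their product is 0.04988, but P(Cohort=C2, Grade=B) = 0.010. Since these differ, Cohort and Grade are not independent.

no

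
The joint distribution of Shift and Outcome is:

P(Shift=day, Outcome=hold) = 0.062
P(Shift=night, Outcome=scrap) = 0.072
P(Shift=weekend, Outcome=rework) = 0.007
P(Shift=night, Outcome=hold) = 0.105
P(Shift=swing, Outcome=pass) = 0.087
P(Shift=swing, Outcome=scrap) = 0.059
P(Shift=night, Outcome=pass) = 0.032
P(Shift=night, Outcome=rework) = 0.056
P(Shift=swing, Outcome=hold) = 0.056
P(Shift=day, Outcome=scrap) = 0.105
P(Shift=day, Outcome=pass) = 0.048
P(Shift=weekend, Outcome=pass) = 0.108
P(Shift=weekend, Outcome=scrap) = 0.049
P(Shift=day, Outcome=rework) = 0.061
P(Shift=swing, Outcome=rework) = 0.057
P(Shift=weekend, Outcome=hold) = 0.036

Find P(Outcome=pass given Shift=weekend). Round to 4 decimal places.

0.5400

P(Shift=weekend) = 0.108 + 0.007 + 0.049 + 0.036 = 0.200.
P(Outcome=pass | Shift=weekend) = 0.108/0.200 = 0.5400.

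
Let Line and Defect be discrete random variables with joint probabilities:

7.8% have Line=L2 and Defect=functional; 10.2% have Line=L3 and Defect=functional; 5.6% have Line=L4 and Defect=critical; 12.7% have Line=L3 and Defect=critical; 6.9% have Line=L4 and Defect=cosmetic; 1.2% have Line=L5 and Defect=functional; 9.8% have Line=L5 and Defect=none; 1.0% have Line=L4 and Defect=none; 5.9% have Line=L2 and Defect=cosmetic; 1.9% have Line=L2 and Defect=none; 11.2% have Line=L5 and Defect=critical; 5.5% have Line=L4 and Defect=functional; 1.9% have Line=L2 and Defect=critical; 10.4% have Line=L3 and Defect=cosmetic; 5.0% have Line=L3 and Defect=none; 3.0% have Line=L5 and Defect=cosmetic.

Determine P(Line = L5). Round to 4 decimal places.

0.2520

P(Line=L5) = 0.098 + 0.030 + 0.012 + 0.112 = 0.252.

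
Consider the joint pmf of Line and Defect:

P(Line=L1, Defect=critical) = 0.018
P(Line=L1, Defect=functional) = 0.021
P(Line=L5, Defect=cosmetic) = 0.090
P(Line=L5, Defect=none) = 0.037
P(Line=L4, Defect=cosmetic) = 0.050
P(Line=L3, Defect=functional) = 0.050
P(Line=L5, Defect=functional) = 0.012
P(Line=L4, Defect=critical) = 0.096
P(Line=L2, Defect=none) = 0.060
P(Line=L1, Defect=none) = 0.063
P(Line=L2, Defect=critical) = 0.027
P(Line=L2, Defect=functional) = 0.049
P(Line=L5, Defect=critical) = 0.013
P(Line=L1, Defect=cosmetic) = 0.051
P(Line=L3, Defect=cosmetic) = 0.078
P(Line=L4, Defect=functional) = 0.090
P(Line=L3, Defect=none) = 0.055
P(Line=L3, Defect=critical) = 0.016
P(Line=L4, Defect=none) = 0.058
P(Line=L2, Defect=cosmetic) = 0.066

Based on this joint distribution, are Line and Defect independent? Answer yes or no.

P(Line=L4) = 0.294 and P(Defect=cosmetic) = 0.335, so their product is 0.09849, but P(Line=L4, Defect=cosmetic) = 0.050. Since these differ, Line and Defect are not independent.

no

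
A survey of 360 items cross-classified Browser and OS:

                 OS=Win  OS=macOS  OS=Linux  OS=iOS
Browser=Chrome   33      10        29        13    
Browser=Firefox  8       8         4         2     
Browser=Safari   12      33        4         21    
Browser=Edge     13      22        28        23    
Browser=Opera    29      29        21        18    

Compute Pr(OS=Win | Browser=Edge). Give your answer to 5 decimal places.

0.15116

Total with Browser=Edge: 13 + 22 + 28 + 23 = 86.
P(OS=Win | Browser=Edge) = 13/86 = 0.15116.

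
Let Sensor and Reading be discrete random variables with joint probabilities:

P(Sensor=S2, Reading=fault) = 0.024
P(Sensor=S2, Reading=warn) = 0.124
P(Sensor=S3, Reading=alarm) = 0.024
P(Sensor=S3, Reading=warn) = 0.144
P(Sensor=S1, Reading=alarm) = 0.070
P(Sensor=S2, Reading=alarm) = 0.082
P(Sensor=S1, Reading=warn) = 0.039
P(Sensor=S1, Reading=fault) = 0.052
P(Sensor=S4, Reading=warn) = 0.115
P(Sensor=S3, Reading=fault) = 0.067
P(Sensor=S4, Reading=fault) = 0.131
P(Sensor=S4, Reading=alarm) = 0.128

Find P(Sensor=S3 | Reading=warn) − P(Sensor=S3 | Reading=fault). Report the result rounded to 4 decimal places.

P(Reading=warn) = 0.039 + 0.124 + 0.144 + 0.115 = 0.422; P(Sensor=S3 | Reading=warn) = 0.144/0.422 = 0.34123.
P(Reading=fault) = 0.052 + 0.024 + 0.067 + 0.131 = 0.274; P(Sensor=S3 | Reading=fault) = 0.067/0.274 = 0.24453.
Difference = 0.0967.

0.0967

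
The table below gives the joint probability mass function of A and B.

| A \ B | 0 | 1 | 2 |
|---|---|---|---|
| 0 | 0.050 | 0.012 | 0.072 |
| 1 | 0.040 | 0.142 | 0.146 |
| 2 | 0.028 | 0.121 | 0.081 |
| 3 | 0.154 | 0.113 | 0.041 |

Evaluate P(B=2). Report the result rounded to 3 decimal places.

0.340

P(B=2) = 0.072 + 0.146 + 0.081 + 0.041 = 0.340.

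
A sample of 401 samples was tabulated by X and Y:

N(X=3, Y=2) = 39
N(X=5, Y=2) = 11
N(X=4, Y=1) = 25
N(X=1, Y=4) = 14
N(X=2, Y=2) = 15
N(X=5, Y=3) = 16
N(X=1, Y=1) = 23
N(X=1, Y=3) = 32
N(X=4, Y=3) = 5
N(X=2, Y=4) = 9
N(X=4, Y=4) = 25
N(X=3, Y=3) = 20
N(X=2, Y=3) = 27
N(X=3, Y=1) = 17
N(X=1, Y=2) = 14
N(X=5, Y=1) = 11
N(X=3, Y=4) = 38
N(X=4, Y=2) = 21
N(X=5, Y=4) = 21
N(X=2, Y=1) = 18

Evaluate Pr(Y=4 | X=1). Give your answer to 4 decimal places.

0.1687

Total with X=1: 23 + 14 + 32 + 14 = 83.
P(Y=4 | X=1) = 14/83 = 0.1687.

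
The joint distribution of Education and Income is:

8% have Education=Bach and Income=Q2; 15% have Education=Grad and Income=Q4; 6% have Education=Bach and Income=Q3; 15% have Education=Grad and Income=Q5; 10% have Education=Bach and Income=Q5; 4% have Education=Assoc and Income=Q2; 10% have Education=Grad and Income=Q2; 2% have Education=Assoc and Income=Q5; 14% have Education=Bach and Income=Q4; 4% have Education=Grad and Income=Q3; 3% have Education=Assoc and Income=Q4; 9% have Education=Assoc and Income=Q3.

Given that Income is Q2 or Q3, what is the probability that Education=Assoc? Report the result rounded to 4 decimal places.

0.3171

P(Income=Q2) = 0.04 + 0.08 + 0.10 = 0.22.
P(Income=Q3) = 0.09 + 0.06 + 0.04 = 0.19.
P(Income ∈ {Q2, Q3}) = 0.22 + 0.19 = 0.41; P(Education=Assoc, Income ∈ {Q2, Q3}) = 0.04 + 0.09 = 0.13.
P(Education=Assoc | Income ∈ {Q2, Q3}) = 0.13/0.41 = 0.3171.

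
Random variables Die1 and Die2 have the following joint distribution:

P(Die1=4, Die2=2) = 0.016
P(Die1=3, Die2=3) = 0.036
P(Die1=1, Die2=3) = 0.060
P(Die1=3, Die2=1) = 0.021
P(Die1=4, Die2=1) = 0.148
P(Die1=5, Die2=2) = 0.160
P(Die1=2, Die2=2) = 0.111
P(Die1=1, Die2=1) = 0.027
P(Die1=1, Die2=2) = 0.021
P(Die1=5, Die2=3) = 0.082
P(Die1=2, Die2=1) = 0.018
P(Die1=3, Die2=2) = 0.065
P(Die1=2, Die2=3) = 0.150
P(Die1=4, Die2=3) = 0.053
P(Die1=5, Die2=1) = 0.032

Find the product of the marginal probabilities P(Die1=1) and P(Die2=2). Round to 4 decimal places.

0.0403

P(Die1=1) = 0.027 + 0.021 + 0.060 = 0.108.
P(Die2=2) = 0.021 + 0.111 + 0.065 + 0.016 + 0.160 = 0.373.
Product: 0.108 × 0.373 = 0.0403.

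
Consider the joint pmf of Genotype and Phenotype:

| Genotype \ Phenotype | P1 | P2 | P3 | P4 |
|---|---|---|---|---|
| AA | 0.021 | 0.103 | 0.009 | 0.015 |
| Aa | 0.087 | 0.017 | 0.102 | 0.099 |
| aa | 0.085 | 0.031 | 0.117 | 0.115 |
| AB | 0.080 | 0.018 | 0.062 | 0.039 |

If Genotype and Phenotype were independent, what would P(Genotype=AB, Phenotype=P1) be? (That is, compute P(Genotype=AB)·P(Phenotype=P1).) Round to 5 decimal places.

P(Genotype=AB) = 0.080 + 0.018 + 0.062 + 0.039 = 0.199.
P(Phenotype=P1) = 0.021 + 0.087 + 0.085 + 0.080 = 0.273.
Product: 0.199 × 0.273 = 0.05433.

0.05433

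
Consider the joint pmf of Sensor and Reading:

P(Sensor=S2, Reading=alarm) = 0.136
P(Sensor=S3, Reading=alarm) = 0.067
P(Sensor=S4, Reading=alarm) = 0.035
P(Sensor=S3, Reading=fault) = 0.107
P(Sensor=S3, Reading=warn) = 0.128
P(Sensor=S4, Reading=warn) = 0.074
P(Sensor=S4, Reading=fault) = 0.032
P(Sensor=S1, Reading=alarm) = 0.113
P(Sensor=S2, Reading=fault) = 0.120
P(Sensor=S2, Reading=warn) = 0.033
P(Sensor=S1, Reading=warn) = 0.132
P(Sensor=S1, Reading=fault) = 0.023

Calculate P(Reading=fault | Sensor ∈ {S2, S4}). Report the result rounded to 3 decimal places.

0.353

P(Sensor=S2) = 0.033 + 0.136 + 0.120 = 0.289.
P(Sensor=S4) = 0.074 + 0.035 + 0.032 = 0.141.
P(Sensor ∈ {S2, S4}) = 0.289 + 0.141 = 0.430; P(Reading=fault, Sensor ∈ {S2, S4}) = 0.120 + 0.032 = 0.152.
P(Reading=fault | Sensor ∈ {S2, S4}) = 0.152/0.430 = 0.353.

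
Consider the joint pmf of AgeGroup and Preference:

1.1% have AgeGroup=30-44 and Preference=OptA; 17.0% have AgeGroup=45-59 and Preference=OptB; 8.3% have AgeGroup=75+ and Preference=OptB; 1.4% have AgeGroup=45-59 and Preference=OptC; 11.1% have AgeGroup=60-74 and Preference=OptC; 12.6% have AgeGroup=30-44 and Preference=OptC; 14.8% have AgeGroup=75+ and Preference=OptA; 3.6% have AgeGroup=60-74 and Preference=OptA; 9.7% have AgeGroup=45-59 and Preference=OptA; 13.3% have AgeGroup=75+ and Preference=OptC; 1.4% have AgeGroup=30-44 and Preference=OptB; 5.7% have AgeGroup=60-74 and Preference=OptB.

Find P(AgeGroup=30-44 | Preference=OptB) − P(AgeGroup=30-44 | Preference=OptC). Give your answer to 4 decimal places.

P(Preference=OptB) = 0.014 + 0.170 + 0.057 + 0.083 = 0.324; P(AgeGroup=30-44 | Preference=OptB) = 0.014/0.324 = 0.04321.
P(Preference=OptC) = 0.126 + 0.014 + 0.111 + 0.133 = 0.384; P(AgeGroup=30-44 | Preference=OptC) = 0.126/0.384 = 0.32813.
Difference = -0.2849.

-0.2849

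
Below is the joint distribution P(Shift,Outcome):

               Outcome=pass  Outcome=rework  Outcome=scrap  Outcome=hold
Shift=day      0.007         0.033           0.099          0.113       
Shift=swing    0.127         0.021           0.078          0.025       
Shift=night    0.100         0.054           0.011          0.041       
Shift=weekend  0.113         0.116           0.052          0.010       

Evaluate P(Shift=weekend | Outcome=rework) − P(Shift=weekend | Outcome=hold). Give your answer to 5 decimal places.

0.46495

P(Outcome=rework) = 0.033 + 0.021 + 0.054 + 0.116 = 0.224; P(Shift=weekend | Outcome=rework) = 0.116/0.224 = 0.517857.
P(Outcome=hold) = 0.113 + 0.025 + 0.041 + 0.010 = 0.189; P(Shift=weekend | Outcome=hold) = 0.010/0.189 = 0.052910.
Difference = 0.46495.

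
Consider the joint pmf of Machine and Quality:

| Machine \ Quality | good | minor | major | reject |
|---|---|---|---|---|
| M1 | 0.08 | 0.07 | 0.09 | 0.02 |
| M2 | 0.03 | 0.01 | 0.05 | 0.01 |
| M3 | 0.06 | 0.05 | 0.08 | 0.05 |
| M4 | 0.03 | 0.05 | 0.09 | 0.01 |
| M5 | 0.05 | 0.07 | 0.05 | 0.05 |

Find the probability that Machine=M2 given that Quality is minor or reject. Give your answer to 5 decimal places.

0.05128

P(Quality=minor) = 0.07 + 0.01 + 0.05 + 0.05 + 0.07 = 0.25.
P(Quality=reject) = 0.02 + 0.01 + 0.05 + 0.01 + 0.05 = 0.14.
P(Quality ∈ {minor, reject}) = 0.25 + 0.14 = 0.39; P(Machine=M2, Quality ∈ {minor, reject}) = 0.01 + 0.01 = 0.02.
P(Machine=M2 | Quality ∈ {minor, reject}) = 0.02/0.39 = 0.05128.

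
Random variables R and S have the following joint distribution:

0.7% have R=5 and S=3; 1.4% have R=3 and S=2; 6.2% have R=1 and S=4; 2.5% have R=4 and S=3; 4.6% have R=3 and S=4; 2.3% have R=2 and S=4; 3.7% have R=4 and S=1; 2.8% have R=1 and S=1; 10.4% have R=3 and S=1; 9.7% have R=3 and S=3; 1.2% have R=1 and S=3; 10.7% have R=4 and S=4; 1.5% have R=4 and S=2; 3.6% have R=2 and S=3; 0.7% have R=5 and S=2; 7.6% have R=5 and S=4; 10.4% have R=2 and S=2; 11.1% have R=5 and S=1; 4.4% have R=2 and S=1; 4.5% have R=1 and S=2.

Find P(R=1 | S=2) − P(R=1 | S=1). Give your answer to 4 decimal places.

0.1568

P(S=2) = 0.045 + 0.104 + 0.014 + 0.015 + 0.007 = 0.185; P(R=1 | S=2) = 0.045/0.185 = 0.24324.
P(S=1) = 0.028 + 0.044 + 0.104 + 0.037 + 0.111 = 0.324; P(R=1 | S=1) = 0.028/0.324 = 0.08642.
Difference = 0.1568.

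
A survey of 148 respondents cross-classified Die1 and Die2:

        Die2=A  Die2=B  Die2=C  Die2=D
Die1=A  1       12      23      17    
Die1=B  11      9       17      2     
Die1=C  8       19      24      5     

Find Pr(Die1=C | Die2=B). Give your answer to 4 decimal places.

0.4750

Total with Die2=B: 12 + 9 + 19 = 40.
P(Die1=C | Die2=B) = 19/40 = 0.4750.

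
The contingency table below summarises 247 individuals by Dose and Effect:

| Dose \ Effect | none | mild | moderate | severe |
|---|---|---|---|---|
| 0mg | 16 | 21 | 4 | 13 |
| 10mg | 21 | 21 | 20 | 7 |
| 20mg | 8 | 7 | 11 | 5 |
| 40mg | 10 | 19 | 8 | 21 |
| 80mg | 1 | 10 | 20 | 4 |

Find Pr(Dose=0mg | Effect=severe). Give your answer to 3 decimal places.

Total with Effect=severe: 13 + 7 + 5 + 21 + 4 = 50.
P(Dose=0mg | Effect=severe) = 13/50 = 0.260.

0.260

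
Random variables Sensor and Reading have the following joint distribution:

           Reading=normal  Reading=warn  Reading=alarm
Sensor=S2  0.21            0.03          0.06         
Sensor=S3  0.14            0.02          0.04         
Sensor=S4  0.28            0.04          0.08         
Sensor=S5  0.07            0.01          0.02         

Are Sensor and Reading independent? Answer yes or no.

yes

Every cell satisfies P(Sensor,Reading) = P(Sensor)·P(Reading). For instance P(Sensor=S5) = 0.10, P(Reading=normal) = 0.70, and 0.10×0.70 = 0.07 matches the joint entry. So Sensor and Reading are independent.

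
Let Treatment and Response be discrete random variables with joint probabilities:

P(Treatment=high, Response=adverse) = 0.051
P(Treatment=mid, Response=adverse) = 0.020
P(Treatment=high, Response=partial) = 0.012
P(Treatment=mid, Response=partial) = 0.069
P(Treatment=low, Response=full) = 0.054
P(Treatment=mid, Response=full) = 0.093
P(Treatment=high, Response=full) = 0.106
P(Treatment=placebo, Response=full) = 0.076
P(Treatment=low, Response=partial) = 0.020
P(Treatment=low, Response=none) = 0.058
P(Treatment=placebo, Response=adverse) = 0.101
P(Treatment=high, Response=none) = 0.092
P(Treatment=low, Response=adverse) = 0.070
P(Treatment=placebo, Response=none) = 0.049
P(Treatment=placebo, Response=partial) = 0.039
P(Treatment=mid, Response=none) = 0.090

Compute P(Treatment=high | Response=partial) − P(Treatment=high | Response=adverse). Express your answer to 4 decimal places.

-0.1250

P(Response=partial) = 0.039 + 0.020 + 0.069 + 0.012 = 0.140; P(Treatment=high | Response=partial) = 0.012/0.140 = 0.08571.
P(Response=adverse) = 0.101 + 0.070 + 0.020 + 0.051 = 0.242; P(Treatment=high | Response=adverse) = 0.051/0.242 = 0.21074.
Difference = -0.1250.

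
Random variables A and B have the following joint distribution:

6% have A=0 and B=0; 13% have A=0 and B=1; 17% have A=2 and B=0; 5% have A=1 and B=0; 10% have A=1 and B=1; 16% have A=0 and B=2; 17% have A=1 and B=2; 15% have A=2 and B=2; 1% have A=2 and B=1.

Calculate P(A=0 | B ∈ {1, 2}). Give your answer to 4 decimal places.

0.4028

P(B=1) = 0.13 + 0.10 + 0.01 = 0.24.
P(B=2) = 0.16 + 0.17 + 0.15 = 0.48.
P(B ∈ {1, 2}) = 0.24 + 0.48 = 0.72; P(A=0, B ∈ {1, 2}) = 0.13 + 0.16 = 0.29.
P(A=0 | B ∈ {1, 2}) = 0.29/0.72 = 0.4028.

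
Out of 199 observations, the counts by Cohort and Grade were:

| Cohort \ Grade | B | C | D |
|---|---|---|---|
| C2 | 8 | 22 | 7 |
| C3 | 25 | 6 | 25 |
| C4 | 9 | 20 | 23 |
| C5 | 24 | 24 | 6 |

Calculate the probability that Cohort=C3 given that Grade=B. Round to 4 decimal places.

Total with Grade=B: 8 + 25 + 9 + 24 = 66.
P(Cohort=C3 | Grade=B) = 25/66 = 0.3788.

0.3788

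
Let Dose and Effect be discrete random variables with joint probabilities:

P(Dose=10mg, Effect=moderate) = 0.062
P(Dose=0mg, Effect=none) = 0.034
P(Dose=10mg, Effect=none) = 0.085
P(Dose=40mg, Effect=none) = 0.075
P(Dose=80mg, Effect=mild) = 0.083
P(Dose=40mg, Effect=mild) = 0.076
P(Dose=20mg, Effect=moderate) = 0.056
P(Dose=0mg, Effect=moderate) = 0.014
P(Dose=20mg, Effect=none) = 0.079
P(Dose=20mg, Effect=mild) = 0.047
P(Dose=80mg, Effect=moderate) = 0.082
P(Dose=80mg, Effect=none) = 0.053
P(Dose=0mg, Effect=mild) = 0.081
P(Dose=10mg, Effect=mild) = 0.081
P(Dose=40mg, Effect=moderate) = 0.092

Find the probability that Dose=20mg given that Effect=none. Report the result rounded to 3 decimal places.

0.242

P(Effect=none) = 0.034 + 0.085 + 0.079 + 0.075 + 0.053 = 0.326.
P(Dose=20mg | Effect=none) = 0.079/0.326 = 0.242.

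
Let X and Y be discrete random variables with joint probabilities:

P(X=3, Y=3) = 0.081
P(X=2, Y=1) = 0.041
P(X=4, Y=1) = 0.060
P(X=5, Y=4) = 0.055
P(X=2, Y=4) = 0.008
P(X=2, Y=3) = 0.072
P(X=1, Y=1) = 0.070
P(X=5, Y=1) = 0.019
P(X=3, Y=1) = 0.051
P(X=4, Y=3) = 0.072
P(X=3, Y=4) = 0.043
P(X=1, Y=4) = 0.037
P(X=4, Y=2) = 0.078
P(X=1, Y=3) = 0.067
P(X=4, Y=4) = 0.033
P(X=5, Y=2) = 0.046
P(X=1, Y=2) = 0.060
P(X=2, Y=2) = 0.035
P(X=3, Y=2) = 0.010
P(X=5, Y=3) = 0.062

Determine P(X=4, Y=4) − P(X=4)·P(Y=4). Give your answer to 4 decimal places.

P(X=4) = 0.060 + 0.078 + 0.072 + 0.033 = 0.243.
P(Y=4) = 0.037 + 0.008 + 0.043 + 0.033 + 0.055 = 0.176.
P(X=4, Y=4) − P(X=4)P(Y=4) = 0.033 − 0.243×0.176 = -0.0098.

-0.0098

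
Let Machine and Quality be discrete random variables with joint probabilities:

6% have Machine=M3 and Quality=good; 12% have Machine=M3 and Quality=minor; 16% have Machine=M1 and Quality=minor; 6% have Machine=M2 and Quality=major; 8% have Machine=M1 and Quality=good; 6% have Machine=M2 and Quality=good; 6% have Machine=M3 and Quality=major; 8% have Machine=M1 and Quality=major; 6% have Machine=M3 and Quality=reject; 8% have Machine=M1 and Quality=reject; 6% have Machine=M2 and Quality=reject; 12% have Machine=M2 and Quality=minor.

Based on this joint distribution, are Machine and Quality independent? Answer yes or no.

Every cell satisfies P(Machine,Quality) = P(Machine)·P(Quality). For instance P(Machine=M2) = 0.30, P(Quality=reject) = 0.20, and 0.30×0.20 = 0.06 matches the joint entry. So Machine and Quality are independent.

yes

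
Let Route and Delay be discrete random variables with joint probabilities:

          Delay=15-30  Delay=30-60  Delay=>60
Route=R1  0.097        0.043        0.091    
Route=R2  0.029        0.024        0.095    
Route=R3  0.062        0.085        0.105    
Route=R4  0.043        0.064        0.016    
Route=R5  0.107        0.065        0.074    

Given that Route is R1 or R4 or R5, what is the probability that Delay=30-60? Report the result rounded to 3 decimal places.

P(Route=R1) = 0.097 + 0.043 + 0.091 = 0.231.
P(Route=R4) = 0.043 + 0.064 + 0.016 = 0.123.
P(Route=R5) = 0.107 + 0.065 + 0.074 = 0.246.
P(Route ∈ {R1, R4, R5}) = 0.231 + 0.123 + 0.246 = 0.600; P(Delay=30-60, Route ∈ {R1, R4, R5}) = 0.043 + 0.064 + 0.065 = 0.172.
P(Delay=30-60 | Route ∈ {R1, R4, R5}) = 0.172/0.600 = 0.287.

0.287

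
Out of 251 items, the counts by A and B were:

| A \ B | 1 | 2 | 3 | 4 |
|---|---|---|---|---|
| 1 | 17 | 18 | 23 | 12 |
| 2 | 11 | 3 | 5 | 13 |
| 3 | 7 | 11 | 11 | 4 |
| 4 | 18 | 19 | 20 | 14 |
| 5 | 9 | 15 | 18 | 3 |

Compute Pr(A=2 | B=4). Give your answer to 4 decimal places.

Total with B=4: 12 + 13 + 4 + 14 + 3 = 46.
P(A=2 | B=4) = 13/46 = 0.2826.

0.2826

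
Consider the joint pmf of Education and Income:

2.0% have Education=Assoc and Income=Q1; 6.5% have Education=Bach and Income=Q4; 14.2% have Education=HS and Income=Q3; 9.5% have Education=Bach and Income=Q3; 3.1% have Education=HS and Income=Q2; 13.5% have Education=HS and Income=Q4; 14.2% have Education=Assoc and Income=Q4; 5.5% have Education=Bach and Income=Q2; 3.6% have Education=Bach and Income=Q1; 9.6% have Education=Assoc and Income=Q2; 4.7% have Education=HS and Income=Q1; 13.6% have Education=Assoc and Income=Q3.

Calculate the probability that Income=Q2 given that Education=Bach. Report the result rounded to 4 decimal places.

P(Education=Bach) = 0.036 + 0.055 + 0.095 + 0.065 = 0.251.
P(Income=Q2 | Education=Bach) = 0.055/0.251 = 0.2191.

0.2191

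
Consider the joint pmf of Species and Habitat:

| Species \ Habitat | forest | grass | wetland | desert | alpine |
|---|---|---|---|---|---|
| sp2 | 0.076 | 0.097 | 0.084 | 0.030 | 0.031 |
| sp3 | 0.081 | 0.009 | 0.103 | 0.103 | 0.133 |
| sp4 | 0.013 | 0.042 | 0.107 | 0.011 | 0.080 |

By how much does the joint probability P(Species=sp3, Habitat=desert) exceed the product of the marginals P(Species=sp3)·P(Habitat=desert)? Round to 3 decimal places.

P(Species=sp3) = 0.081 + 0.009 + 0.103 + 0.103 + 0.133 = 0.429.
P(Habitat=desert) = 0.030 + 0.103 + 0.011 = 0.144.
P(Species=sp3, Habitat=desert) − P(Species=sp3)P(Habitat=desert) = 0.103 − 0.429×0.144 = 0.041.

0.041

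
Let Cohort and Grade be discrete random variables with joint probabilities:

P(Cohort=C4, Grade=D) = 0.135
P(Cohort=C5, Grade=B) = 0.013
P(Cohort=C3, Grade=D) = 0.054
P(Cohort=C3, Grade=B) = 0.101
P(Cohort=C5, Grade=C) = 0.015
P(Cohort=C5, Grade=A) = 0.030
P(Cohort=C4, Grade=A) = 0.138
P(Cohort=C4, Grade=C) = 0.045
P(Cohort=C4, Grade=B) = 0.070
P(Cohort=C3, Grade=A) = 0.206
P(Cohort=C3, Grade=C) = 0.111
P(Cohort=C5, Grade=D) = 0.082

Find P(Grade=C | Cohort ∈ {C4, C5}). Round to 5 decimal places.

P(Cohort=C4) = 0.138 + 0.070 + 0.045 + 0.135 = 0.388.
P(Cohort=C5) = 0.030 + 0.013 + 0.015 + 0.082 = 0.140.
P(Cohort ∈ {C4, C5}) = 0.388 + 0.140 = 0.528; P(Grade=C, Cohort ∈ {C4, C5}) = 0.045 + 0.015 = 0.060.
P(Grade=C | Cohort ∈ {C4, C5}) = 0.060/0.528 = 0.11364.

0.11364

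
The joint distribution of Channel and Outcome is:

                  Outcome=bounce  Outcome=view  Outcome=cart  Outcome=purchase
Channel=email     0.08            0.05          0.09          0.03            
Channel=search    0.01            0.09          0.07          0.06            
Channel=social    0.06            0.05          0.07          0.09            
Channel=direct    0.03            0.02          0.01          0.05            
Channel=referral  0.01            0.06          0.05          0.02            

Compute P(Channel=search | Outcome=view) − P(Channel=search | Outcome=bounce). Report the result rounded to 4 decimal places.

P(Outcome=view) = 0.05 + 0.09 + 0.05 + 0.02 + 0.06 = 0.27; P(Channel=search | Outcome=view) = 0.09/0.27 = 0.33333.
P(Outcome=bounce) = 0.08 + 0.01 + 0.06 + 0.03 + 0.01 = 0.19; P(Channel=search | Outcome=bounce) = 0.01/0.19 = 0.05263.
Difference = 0.2807.

0.2807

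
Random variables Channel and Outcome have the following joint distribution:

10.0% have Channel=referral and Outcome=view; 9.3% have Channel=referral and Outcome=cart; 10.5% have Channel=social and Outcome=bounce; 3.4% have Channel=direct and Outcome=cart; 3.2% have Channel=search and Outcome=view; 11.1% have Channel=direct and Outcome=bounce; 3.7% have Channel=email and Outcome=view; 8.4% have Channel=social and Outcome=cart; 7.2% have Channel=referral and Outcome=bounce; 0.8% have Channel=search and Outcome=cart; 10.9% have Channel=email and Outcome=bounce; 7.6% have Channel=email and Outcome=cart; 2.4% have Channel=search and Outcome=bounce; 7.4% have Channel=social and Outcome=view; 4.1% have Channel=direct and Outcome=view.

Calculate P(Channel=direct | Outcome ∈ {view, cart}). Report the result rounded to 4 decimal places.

P(Outcome=view) = 0.037 + 0.032 + 0.074 + 0.041 + 0.100 = 0.284.
P(Outcome=cart) = 0.076 + 0.008 + 0.084 + 0.034 + 0.093 = 0.295.
P(Outcome ∈ {view, cart}) = 0.284 + 0.295 = 0.579; P(Channel=direct, Outcome ∈ {view, cart}) = 0.041 + 0.034 = 0.075.
P(Channel=direct | Outcome ∈ {view, cart}) = 0.075/0.579 = 0.1295.

0.1295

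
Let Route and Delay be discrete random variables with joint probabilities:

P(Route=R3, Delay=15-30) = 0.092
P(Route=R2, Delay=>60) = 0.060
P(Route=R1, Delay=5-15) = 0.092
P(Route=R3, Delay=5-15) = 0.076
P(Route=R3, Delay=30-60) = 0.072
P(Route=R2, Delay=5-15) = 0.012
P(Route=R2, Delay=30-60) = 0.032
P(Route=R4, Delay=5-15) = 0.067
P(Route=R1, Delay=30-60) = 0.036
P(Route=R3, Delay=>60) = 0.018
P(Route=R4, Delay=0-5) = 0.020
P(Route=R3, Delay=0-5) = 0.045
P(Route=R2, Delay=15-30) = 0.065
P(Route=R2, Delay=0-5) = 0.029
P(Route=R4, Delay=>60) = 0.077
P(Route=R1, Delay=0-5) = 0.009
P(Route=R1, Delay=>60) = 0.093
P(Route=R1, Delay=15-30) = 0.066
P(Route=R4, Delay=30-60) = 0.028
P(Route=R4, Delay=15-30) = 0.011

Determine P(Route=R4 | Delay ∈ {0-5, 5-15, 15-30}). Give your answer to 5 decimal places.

P(Delay=0-5) = 0.009 + 0.029 + 0.045 + 0.020 = 0.103.
P(Delay=5-15) = 0.092 + 0.012 + 0.076 + 0.067 = 0.247.
P(Delay=15-30) = 0.066 + 0.065 + 0.092 + 0.011 = 0.234.
P(Delay ∈ {0-5, 5-15, 15-30}) = 0.103 + 0.247 + 0.234 = 0.584; P(Route=R4, Delay ∈ {0-5, 5-15, 15-30}) = 0.020 + 0.067 + 0.011 = 0.098.
P(Route=R4 | Delay ∈ {0-5, 5-15, 15-30}) = 0.098/0.584 = 0.16781.

0.16781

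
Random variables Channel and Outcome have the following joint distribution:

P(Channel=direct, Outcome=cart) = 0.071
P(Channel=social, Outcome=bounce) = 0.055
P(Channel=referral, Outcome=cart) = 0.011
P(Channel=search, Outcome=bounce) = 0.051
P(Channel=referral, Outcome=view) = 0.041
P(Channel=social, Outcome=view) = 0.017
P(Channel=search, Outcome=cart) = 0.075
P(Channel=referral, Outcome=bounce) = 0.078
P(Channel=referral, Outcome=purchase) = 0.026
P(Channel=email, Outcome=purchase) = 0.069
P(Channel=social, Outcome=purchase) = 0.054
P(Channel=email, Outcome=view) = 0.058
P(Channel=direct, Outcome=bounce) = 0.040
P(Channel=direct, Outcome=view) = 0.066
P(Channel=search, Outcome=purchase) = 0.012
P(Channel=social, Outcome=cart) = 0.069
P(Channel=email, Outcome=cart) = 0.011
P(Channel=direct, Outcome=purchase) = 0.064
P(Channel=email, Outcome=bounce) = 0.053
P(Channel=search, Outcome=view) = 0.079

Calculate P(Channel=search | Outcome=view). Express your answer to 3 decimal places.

0.303

P(Outcome=view) = 0.058 + 0.079 + 0.017 + 0.066 + 0.041 = 0.261.
P(Channel=search | Outcome=view) = 0.079/0.261 = 0.303.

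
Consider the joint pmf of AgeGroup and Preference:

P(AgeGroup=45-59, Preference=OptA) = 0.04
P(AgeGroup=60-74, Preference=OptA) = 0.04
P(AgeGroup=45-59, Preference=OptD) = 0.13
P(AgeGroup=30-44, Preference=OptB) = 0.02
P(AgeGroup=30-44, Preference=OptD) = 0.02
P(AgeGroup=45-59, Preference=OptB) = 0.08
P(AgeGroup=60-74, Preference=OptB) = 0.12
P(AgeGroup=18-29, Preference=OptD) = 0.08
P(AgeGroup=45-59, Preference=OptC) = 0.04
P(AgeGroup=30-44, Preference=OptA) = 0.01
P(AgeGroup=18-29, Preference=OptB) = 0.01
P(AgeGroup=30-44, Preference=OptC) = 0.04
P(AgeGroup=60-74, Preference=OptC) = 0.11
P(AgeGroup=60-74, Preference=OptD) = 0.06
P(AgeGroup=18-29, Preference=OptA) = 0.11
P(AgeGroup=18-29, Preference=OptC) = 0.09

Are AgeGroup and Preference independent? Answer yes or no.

no

P(AgeGroup=18-29) = 0.29 and P(Preference=OptB) = 0.23, so their product is 0.0667, but P(AgeGroup=18-29, Preference=OptB) = 0.01. Since these differ, AgeGroup and Preference are not independent.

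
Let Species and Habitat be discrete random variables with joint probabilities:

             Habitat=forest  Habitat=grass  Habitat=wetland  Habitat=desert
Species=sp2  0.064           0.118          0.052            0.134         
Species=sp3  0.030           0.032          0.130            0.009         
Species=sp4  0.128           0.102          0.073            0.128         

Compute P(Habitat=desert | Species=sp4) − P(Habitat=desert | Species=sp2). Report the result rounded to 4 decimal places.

P(Species=sp4) = 0.128 + 0.102 + 0.073 + 0.128 = 0.431; P(Habitat=desert | Species=sp4) = 0.128/0.431 = 0.29698.
P(Species=sp2) = 0.064 + 0.118 + 0.052 + 0.134 = 0.368; P(Habitat=desert | Species=sp2) = 0.134/0.368 = 0.36413.
Difference = -0.0671.

-0.0671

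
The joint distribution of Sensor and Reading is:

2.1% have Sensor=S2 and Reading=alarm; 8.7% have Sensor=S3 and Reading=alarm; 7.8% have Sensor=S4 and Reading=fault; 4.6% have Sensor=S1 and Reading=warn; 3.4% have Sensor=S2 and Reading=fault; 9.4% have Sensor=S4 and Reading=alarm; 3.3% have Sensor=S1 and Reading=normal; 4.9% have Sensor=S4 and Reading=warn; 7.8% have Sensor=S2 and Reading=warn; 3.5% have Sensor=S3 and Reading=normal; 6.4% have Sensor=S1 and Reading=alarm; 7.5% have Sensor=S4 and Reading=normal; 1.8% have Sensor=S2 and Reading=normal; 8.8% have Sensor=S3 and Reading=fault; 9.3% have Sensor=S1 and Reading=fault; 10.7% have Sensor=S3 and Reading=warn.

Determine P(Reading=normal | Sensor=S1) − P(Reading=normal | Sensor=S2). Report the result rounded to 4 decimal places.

P(Sensor=S1) = 0.033 + 0.046 + 0.064 + 0.093 = 0.236; P(Reading=normal | Sensor=S1) = 0.033/0.236 = 0.13983.
P(Sensor=S2) = 0.018 + 0.078 + 0.021 + 0.034 = 0.151; P(Reading=normal | Sensor=S2) = 0.018/0.151 = 0.11921.
Difference = 0.0206.

0.0206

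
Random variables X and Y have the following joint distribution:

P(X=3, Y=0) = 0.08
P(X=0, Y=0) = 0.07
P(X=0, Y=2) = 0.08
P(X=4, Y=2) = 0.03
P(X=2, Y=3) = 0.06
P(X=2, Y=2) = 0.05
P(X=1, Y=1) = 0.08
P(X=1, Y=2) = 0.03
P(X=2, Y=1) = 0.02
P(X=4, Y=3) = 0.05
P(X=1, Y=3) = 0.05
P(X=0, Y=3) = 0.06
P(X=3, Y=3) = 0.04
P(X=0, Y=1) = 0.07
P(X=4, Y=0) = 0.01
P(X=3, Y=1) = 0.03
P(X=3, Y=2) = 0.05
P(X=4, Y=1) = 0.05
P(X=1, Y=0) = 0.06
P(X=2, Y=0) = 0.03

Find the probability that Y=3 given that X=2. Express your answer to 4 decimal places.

0.3750

P(X=2) = 0.03 + 0.02 + 0.05 + 0.06 = 0.16.
P(Y=3 | X=2) = 0.06/0.16 = 0.3750.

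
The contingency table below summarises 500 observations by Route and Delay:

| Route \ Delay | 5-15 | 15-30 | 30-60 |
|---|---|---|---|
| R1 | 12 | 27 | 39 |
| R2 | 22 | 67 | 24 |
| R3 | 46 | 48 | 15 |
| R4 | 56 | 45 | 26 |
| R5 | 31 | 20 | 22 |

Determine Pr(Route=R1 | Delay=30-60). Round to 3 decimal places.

Total with Delay=30-60: 39 + 24 + 15 + 26 + 22 = 126.
P(Route=R1 | Delay=30-60) = 39/126 = 0.310.

0.310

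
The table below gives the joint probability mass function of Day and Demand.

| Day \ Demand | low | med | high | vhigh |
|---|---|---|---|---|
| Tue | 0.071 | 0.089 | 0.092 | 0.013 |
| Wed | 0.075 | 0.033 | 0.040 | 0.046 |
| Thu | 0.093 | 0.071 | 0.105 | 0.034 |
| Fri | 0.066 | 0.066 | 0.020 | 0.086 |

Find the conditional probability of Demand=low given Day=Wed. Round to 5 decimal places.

P(Day=Wed) = 0.075 + 0.033 + 0.040 + 0.046 = 0.194.
P(Demand=low | Day=Wed) = 0.075/0.194 = 0.38660.

0.38660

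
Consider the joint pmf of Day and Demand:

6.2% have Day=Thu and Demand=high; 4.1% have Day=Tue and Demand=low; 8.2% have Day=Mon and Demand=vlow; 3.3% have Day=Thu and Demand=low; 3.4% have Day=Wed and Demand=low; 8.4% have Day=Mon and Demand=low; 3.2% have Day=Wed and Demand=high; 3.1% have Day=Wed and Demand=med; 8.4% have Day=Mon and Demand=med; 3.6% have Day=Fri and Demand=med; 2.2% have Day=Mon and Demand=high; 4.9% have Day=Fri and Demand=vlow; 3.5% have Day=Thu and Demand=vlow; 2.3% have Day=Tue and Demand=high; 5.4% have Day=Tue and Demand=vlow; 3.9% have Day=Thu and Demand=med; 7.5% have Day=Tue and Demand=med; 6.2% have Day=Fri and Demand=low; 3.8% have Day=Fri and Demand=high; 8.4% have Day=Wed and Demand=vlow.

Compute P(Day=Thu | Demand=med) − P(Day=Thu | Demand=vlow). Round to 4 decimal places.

0.0320

P(Demand=med) = 0.084 + 0.075 + 0.031 + 0.039 + 0.036 = 0.265; P(Day=Thu | Demand=med) = 0.039/0.265 = 0.14717.
P(Demand=vlow) = 0.082 + 0.054 + 0.084 + 0.035 + 0.049 = 0.304; P(Day=Thu | Demand=vlow) = 0.035/0.304 = 0.11513.
Difference = 0.0320.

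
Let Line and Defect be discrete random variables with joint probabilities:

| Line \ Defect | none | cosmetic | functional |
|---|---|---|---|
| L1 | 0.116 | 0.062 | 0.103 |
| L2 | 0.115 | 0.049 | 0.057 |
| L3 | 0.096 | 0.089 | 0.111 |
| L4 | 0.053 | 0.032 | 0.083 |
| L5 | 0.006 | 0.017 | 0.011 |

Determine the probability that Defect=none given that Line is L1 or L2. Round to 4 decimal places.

P(Line=L1) = 0.116 + 0.062 + 0.103 = 0.281.
P(Line=L2) = 0.115 + 0.049 + 0.057 = 0.221.
P(Line ∈ {L1, L2}) = 0.281 + 0.221 = 0.502; P(Defect=none, Line ∈ {L1, L2}) = 0.116 + 0.115 = 0.231.
P(Defect=none | Line ∈ {L1, L2}) = 0.231/0.502 = 0.4602.

0.4602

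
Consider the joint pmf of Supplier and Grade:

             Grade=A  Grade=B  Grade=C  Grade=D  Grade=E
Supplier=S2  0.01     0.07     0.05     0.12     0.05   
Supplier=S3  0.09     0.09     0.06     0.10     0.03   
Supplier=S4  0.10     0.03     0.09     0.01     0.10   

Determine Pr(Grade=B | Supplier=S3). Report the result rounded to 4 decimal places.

P(Supplier=S3) = 0.09 + 0.09 + 0.06 + 0.10 + 0.03 = 0.37.
P(Grade=B | Supplier=S3) = 0.09/0.37 = 0.2432.

0.2432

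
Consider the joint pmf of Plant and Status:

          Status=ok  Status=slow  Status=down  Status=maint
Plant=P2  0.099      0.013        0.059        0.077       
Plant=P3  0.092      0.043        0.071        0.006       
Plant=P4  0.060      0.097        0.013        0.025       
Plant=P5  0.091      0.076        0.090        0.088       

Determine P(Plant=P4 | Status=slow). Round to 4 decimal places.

0.4236

P(Status=slow) = 0.013 + 0.043 + 0.097 + 0.076 = 0.229.
P(Plant=P4 | Status=slow) = 0.097/0.229 = 0.4236.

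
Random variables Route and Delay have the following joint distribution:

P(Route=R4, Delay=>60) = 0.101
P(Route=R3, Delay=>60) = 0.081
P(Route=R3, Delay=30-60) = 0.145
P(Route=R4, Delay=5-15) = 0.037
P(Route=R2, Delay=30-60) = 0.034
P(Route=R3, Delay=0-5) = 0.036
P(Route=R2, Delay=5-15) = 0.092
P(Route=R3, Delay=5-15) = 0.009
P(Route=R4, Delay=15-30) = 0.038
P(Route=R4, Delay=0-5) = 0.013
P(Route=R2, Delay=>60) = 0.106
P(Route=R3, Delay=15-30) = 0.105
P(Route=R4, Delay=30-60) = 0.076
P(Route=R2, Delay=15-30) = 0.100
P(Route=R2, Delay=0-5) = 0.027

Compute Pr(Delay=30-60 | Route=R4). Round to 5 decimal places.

P(Route=R4) = 0.013 + 0.037 + 0.038 + 0.076 + 0.101 = 0.265.
P(Delay=30-60 | Route=R4) = 0.076/0.265 = 0.28679.

0.28679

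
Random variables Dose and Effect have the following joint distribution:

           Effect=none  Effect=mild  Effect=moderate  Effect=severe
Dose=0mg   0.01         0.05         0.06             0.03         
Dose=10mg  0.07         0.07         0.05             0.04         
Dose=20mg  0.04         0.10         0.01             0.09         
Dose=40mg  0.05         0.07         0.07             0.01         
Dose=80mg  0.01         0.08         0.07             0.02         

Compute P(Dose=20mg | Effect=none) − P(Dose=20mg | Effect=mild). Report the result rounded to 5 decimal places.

-0.04805

P(Effect=none) = 0.01 + 0.07 + 0.04 + 0.05 + 0.01 = 0.18; P(Dose=20mg | Effect=none) = 0.04/0.18 = 0.222222.
P(Effect=mild) = 0.05 + 0.07 + 0.10 + 0.07 + 0.08 = 0.37; P(Dose=20mg | Effect=mild) = 0.10/0.37 = 0.270270.
Difference = -0.04805.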